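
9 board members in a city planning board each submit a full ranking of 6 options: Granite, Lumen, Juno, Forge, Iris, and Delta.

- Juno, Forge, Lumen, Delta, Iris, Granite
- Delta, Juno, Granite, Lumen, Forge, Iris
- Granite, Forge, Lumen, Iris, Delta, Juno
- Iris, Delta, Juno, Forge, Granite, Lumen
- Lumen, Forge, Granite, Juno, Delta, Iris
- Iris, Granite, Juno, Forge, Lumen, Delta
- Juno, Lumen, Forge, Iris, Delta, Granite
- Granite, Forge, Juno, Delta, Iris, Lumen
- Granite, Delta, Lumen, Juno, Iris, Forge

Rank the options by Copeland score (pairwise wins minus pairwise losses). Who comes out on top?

Granite

Pairwise results:
  Granite vs Lumen: Granite wins 6–3.
  Granite vs Juno: Granite wins 5–4.
  Granite vs Forge: Granite wins 5–4.
  Granite vs Iris: Granite wins 5–4.
  Granite vs Delta: Granite wins 5–4.
  Lumen vs Juno: Juno wins 6–3.
  Lumen vs Forge: Forge wins 5–4.
  Lumen vs Iris: Lumen wins 6–3.
  Lumen vs Delta: Lumen wins 5–4.
  Juno vs Forge: Juno wins 6–3.
  Juno vs Iris: Juno wins 6–3.
  Juno vs Delta: Juno wins 5–4.
  Forge vs Iris: Forge wins 6–3.
  Forge vs Delta: Forge wins 6–3.
  Iris vs Delta: Delta wins 5–4.
Copeland scores (wins − losses):
  Granite: 5 − 0 = 5
  Lumen: 2 − 3 = -1
  Juno: 4 − 1 = 3
  Forge: 3 − 2 = 1
  Iris: 0 − 5 = -5
  Delta: 1 − 4 = -3
Granite has the best Copeland score.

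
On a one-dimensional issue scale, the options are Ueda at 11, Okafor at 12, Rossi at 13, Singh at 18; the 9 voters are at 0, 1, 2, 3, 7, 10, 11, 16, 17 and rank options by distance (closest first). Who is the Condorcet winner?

With single-peaked preferences on a line, the Condorcet winner is the candidate closest to the median voter.
The median voter (position 7) is closest to Ueda at 11.
Check: Ueda vs Singh — voters closer to Ueda: 7 of 9.

Ueda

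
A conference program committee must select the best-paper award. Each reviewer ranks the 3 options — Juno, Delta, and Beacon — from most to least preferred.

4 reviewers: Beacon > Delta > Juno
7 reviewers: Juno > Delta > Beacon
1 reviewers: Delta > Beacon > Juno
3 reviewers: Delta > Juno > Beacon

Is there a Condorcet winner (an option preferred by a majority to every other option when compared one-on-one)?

Head-to-head results (15 voters total):
Juno vs Delta: Delta wins 8–7.
Juno vs Beacon: Juno wins 10–5.
Delta vs Beacon: Delta wins 11–4.
Delta beats each rival — Juno (8–7), Beacon (11–4) — so Delta is the Condorcet winner.

Yes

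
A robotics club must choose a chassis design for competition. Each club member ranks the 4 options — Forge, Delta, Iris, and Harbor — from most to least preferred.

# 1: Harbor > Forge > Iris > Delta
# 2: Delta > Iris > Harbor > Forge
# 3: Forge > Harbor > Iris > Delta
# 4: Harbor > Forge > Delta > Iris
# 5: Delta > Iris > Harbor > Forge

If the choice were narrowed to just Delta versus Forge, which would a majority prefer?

Ballots ranking Delta above Forge: 2.
Ballots ranking Forge above Delta: 3.
Forge wins the head-to-head, 3–2.

Forge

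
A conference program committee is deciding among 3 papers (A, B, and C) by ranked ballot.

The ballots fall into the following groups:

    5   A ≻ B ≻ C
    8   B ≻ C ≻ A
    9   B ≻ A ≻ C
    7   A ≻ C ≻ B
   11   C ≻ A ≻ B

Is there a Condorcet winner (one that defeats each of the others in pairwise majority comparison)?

Head-to-head results (40 voters total):
A vs B: A wins 23–17.
A vs C: A wins 21–19.
B vs C: B wins 22–18.
A beats each rival — B (23–17), C (21–19) — so A is the Condorcet winner.

Yes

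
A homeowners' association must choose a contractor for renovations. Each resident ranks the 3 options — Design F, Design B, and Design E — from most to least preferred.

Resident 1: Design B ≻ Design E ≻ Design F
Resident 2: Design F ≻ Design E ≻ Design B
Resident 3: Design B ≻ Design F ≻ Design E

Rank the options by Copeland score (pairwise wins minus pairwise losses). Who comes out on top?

Pairwise results:
  Design F vs Design B: Design B wins 2–1.
  Design F vs Design E: Design F wins 2–1.
  Design B vs Design E: Design B wins 2–1.
Copeland scores (wins − losses):
  Design F: 1 − 1 = 0
  Design B: 2 − 0 = 2
  Design E: 0 − 2 = -2
Design B has the best Copeland score.

Design B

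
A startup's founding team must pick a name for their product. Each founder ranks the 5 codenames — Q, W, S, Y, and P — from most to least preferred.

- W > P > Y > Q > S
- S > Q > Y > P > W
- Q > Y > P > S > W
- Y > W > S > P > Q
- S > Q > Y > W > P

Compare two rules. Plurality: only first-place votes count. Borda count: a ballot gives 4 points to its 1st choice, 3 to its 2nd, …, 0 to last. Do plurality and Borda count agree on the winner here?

No

Plurality first-place counts: Q 1, W 1, S 2, Y 1, P 0 → S.
Borda totals: Q 11, W 8, S 11, Y 13, P 7 → Y.
The two rules disagree: plurality picks S, Borda picks Y.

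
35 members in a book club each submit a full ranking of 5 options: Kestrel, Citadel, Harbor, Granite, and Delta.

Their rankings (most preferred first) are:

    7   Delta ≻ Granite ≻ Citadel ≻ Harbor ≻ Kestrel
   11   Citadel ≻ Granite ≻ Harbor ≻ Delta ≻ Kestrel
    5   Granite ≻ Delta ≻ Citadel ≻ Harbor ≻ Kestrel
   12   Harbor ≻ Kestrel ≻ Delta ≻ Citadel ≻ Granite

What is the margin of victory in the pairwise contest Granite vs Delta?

Ballots ranking Granite above Delta: 11+5 = 16.
Ballots ranking Delta above Granite: 7+12 = 19.
Delta wins 19–16, a margin of 3.

3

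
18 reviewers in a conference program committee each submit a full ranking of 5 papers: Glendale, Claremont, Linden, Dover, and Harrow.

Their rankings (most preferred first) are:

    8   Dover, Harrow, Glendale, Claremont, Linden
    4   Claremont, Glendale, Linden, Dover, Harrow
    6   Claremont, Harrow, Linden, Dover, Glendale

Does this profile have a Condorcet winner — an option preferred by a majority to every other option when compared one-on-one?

Yes

Head-to-head results (18 voters total):
Glendale vs Claremont: Claremont wins 10–8.
Glendale vs Linden: Glendale wins 12–6.
Glendale vs Dover: Dover wins 14–4.
Glendale vs Harrow: Harrow wins 14–4.
Claremont vs Linden: Claremont wins 18–0.
Claremont vs Dover: Claremont wins 10–8.
Claremont vs Harrow: Claremont wins 10–8.
Linden vs Dover: Linden wins 10–8.
Linden vs Harrow: Harrow wins 14–4.
Dover vs Harrow: Dover wins 12–6.
Claremont beats each rival — Glendale (10–8), Linden (18–0), Dover (10–8), Harrow (10–8) — so Claremont is the Condorcet winner.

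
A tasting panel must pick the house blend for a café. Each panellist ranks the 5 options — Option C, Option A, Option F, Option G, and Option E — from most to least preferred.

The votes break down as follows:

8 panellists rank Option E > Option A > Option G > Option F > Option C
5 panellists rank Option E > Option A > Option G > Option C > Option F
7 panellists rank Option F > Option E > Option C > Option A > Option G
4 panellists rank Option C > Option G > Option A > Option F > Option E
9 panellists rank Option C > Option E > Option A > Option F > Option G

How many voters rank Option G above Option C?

Ballots ranking Option G above Option C: 8+5 = 13.
Ballots ranking Option C above Option G: 7+4+9 = 20.
So 13 of 33 voters prefer Option G to Option C.

13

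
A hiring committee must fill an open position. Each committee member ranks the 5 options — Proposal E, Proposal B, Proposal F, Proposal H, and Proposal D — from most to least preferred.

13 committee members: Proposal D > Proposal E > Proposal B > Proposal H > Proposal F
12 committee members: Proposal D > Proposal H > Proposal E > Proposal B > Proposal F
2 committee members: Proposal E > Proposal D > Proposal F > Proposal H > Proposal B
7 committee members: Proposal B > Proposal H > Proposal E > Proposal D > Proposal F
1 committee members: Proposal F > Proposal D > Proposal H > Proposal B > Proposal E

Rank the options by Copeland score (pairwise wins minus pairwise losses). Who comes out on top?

Proposal D

Pairwise results:
  Proposal E vs Proposal B: Proposal E wins 27–8.
  Proposal E vs Proposal F: Proposal E wins 34–1.
  Proposal E vs Proposal H: Proposal H wins 20–15.
  Proposal E vs Proposal D: Proposal D wins 26–9.
  Proposal B vs Proposal F: Proposal B wins 32–3.
  Proposal B vs Proposal H: Proposal B wins 20–15.
  Proposal B vs Proposal D: Proposal D wins 28–7.
  Proposal F vs Proposal H: Proposal H wins 32–3.
  Proposal F vs Proposal D: Proposal D wins 34–1.
  Proposal H vs Proposal D: Proposal D wins 28–7.
Copeland scores (wins − losses):
  Proposal E: 2 − 2 = 0
  Proposal B: 2 − 2 = 0
  Proposal F: 0 − 4 = -4
  Proposal H: 2 − 2 = 0
  Proposal D: 4 − 0 = 4
Proposal D has the best Copeland score.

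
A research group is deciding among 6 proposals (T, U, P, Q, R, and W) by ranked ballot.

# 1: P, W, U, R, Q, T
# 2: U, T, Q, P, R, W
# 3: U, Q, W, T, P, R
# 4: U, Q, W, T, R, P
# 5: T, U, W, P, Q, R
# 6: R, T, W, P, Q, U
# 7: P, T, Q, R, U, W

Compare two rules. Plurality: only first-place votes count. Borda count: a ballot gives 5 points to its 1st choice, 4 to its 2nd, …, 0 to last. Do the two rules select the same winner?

Plurality first-place counts: T 1, U 3, P 2, Q 0, R 1, W 0 → U.
Borda totals: T 21, U 23, P 17, Q 17, R 11, W 16 → U.
The two rules agree on U.

Yes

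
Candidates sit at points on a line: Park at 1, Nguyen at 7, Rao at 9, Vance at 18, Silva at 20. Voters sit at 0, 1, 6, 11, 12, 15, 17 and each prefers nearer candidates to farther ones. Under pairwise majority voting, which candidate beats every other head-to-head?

With single-peaked preferences on a line, the Condorcet winner is the candidate closest to the median voter.
The median voter (position 11) is closest to Rao at 9.
Check: Rao vs Park — voters closer to Rao: 5 of 7.

Rao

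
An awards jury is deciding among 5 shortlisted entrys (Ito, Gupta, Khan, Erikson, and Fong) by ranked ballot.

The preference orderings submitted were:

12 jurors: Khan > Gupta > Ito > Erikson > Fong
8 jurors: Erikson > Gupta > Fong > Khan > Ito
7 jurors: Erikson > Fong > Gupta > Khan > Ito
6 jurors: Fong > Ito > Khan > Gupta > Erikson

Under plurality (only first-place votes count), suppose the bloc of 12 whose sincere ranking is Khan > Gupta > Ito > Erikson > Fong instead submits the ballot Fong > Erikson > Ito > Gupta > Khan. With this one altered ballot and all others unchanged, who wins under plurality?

Fong

First-place totals with the altered ballot: Ito 0, Gupta 0, Khan 0, Erikson 15, Fong 18.
The switch changes the winner from Erikson to Fong.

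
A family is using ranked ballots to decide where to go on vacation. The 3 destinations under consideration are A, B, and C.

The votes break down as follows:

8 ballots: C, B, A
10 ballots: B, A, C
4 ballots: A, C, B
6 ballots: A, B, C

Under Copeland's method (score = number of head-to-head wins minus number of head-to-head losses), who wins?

B

Pairwise results:
  A vs B: B wins 18–10.
  A vs C: A wins 20–8.
  B vs C: B wins 16–12.
Copeland scores (wins − losses):
  A: 1 − 1 = 0
  B: 2 − 0 = 2
  C: 0 − 2 = -2
B has the best Copeland score.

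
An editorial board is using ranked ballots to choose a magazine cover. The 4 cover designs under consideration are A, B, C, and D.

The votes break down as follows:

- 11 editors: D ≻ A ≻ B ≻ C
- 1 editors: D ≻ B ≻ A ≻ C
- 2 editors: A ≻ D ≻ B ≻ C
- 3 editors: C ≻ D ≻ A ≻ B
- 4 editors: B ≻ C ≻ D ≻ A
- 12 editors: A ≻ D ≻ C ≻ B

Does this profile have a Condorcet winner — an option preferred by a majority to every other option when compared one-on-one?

Yes

Head-to-head results (33 voters total):
A vs B: A wins 28–5.
A vs C: A wins 26–7.
A vs D: D wins 19–14.
B vs C: B wins 18–15.
B vs D: D wins 29–4.
C vs D: D wins 26–7.
D beats each rival — A (19–14), B (29–4), C (26–7) — so D is the Condorcet winner.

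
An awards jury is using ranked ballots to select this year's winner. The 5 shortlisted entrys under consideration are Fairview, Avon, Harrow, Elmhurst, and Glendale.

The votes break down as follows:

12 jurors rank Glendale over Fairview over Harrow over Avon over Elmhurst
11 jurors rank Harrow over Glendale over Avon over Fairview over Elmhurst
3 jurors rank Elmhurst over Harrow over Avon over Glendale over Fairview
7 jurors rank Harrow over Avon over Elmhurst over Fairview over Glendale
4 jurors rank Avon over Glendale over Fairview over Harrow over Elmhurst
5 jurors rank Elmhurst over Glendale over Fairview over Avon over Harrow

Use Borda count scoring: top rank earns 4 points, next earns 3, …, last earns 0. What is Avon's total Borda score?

Borda scores:
  Fairview: 12·3 + 11·1 + 3·0 + 7·1 + 4·2 + 5·2 = 72
  Avon: 12·1 + 11·2 + 3·2 + 7·3 + 4·4 + 5·1 = 82
  Harrow: 12·2 + 11·4 + 3·3 + 7·4 + 4·1 + 5·0 = 109
  Elmhurst: 12·0 + 11·0 + 3·4 + 7·2 + 4·0 + 5·4 = 46
  Glendale: 12·4 + 11·3 + 3·1 + 7·0 + 4·3 + 5·3 = 111

82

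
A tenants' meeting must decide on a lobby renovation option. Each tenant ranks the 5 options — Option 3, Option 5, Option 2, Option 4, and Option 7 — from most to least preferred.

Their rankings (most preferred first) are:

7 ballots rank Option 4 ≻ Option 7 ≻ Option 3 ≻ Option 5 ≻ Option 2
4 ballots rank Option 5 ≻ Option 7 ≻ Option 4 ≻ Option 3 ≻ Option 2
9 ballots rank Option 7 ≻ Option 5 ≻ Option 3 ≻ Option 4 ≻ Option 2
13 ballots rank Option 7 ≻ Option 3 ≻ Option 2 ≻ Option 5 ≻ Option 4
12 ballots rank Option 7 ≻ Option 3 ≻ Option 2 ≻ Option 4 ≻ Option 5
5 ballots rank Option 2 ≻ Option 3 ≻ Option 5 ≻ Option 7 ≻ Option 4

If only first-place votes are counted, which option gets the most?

Option 7

First-place vote totals:
  Option 3: 0
  Option 5: 4
  Option 2: 5
  Option 4: 7
  Option 7: 34
Option 7 has the most first-place votes.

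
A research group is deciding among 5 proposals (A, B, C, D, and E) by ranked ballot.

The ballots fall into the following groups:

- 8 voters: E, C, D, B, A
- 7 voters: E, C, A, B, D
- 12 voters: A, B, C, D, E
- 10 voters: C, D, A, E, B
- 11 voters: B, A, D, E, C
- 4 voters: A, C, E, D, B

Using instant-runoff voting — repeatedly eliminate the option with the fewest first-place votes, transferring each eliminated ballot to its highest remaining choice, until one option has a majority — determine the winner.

A

Round 1: A 16, E 15, B 11, C 10, D 0. D has the fewest and is eliminated.
Round 2: A 16, E 15, B 11, C 10. C has the fewest and is eliminated.
Round 3: A 26, E 15, B 11. B has the fewest and is eliminated.
Round 4: A 37, E 15. A has a majority.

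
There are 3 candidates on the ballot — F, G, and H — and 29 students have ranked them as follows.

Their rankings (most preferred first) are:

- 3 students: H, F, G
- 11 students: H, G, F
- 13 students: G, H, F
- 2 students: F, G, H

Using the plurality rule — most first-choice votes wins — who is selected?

H

First-place vote totals:
  F: 2
  G: 13
  H: 14
H has the most first-place votes.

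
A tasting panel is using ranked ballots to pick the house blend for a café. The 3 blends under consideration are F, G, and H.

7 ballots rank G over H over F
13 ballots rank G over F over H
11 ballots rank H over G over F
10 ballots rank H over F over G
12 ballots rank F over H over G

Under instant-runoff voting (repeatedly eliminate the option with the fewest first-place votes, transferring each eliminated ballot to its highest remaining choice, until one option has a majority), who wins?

H

Round 1: H 21, G 20, F 12. F has the fewest and is eliminated.
Round 2: H 33, G 20. H has a majority.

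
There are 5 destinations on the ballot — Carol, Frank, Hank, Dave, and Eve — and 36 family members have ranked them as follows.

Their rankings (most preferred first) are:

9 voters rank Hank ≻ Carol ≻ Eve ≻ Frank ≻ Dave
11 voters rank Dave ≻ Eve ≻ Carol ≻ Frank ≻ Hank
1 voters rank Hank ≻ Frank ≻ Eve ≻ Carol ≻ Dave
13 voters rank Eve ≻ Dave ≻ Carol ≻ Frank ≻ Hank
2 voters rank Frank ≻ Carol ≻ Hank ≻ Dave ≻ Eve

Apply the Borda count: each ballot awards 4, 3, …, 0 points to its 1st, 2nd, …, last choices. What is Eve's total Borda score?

Borda scores:
  Carol: 9·3 + 11·2 + 1 + 13·2 + 2·3 = 82
  Frank: 9·1 + 11·1 + 3 + 13·1 + 2·4 = 44
  Hank: 9·4 + 11·0 + 4 + 13·0 + 2·2 = 44
  Dave: 9·0 + 11·4 + 0 + 13·3 + 2·1 = 85
  Eve: 9·2 + 11·3 + 2 + 13·4 + 2·0 = 105

105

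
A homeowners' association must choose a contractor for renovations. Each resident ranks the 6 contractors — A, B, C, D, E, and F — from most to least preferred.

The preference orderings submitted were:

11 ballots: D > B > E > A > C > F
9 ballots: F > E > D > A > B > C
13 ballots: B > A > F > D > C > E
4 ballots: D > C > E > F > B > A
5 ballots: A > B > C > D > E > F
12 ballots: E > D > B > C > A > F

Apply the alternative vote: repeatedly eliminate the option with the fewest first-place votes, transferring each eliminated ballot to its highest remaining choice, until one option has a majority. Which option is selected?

Round 1: D 15, B 13, E 12, F 9, A 5, C 0. C has the fewest and is eliminated.
Round 2: D 15, B 13, E 12, F 9, A 5. A has the fewest and is eliminated.
Round 3: B 18, D 15, E 12, F 9. F has the fewest and is eliminated.
Round 4: E 21, B 18, D 15. D has the fewest and is eliminated.
Round 5: B 29, E 25. B has a majority.

B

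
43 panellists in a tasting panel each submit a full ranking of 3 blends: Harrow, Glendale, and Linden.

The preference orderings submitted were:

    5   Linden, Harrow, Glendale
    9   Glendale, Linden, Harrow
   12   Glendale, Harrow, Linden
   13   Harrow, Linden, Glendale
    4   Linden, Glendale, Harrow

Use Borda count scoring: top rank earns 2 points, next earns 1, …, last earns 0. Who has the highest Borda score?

Glendale

Borda scores:
  Harrow: 5·1 + 9·0 + 12·1 + 13·2 + 4·0 = 43
  Glendale: 5·0 + 9·2 + 12·2 + 13·0 + 4·1 = 46
  Linden: 5·2 + 9·1 + 12·0 + 13·1 + 4·2 = 40
Glendale has the highest total.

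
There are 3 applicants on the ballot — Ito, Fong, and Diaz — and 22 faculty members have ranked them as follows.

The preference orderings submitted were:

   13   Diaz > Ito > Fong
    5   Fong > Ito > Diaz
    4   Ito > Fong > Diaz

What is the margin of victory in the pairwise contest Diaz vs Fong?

4

Ballots ranking Diaz above Fong: 13.
Ballots ranking Fong above Diaz: 5+4 = 9.
Diaz wins 13–9, a margin of 4.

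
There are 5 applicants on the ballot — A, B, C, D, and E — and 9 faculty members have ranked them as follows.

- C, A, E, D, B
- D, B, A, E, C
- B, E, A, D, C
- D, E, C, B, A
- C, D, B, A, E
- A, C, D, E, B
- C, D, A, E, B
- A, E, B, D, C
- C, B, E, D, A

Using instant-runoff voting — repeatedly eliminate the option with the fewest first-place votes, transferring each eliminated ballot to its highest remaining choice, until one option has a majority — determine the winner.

Round 1: C 4, A 2, D 2, B 1, E 0. E has the fewest and is eliminated.
Round 2: C 4, A 2, D 2, B 1. B has the fewest and is eliminated.
Round 3: C 4, A 3, D 2. D has the fewest and is eliminated.
Round 4: C 5, A 4. C has a majority.

C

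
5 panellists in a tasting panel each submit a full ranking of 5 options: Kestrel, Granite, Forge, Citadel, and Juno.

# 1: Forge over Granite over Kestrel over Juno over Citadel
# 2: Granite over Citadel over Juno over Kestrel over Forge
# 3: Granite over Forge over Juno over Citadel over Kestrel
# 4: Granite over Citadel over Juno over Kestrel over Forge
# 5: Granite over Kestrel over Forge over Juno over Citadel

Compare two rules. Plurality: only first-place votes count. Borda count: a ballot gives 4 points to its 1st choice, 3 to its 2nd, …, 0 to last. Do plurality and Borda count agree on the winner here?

Plurality first-place counts: Kestrel 0, Granite 4, Forge 1, Citadel 0, Juno 0 → Granite.
Borda totals: Kestrel 7, Granite 19, Forge 9, Citadel 7, Juno 8 → Granite.
The two rules agree on Granite.

Yes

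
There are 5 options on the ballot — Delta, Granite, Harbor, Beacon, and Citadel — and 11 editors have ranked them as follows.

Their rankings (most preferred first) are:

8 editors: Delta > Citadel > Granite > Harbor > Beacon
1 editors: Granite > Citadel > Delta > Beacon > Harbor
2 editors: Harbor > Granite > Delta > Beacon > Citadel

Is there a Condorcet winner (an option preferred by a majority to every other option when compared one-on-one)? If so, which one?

Delta

Head-to-head results (11 voters total):
Delta vs Granite: Delta wins 8–3.
Delta vs Harbor: Delta wins 9–2.
Delta vs Beacon: Delta wins 11–0.
Delta vs Citadel: Delta wins 10–1.
Granite vs Harbor: Granite wins 9–2.
Granite vs Beacon: Granite wins 11–0.
Granite vs Citadel: Citadel wins 8–3.
Harbor vs Beacon: Harbor wins 10–1.
Harbor vs Citadel: Citadel wins 9–2.
Beacon vs Citadel: Citadel wins 9–2.
Delta beats each rival — Granite (8–3), Harbor (9–2), Beacon (11–0), Citadel (10–1) — so Delta is the Condorcet winner.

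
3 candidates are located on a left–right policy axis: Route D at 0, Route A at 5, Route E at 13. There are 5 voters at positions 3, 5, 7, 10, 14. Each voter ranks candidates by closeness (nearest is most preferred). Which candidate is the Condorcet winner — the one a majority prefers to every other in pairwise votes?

Route A

With single-peaked preferences on a line, the Condorcet winner is the candidate closest to the median voter.
The median voter (position 7) is closest to Route A at 5.
Check: Route A vs Route E — voters closer to Route A: 3 of 5.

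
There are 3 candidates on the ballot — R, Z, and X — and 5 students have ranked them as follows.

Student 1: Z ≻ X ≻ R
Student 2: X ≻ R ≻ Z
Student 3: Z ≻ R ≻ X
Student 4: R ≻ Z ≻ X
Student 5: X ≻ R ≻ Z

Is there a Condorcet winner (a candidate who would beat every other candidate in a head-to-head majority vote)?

Head-to-head results (5 voters total):
R vs Z: R wins 3–2.
R vs X: X wins 3–2.
Z vs X: Z wins 3–2.
No candidate beats all others: R beats Z beats X beats R, a majority cycle.

No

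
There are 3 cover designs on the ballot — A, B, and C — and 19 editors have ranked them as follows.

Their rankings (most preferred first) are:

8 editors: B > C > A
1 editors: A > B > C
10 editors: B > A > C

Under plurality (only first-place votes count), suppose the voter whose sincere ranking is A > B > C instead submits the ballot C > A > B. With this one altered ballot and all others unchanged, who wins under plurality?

First-place totals with the altered ballot: A 0, B 18, C 1.
The winner is unchanged: still B.

B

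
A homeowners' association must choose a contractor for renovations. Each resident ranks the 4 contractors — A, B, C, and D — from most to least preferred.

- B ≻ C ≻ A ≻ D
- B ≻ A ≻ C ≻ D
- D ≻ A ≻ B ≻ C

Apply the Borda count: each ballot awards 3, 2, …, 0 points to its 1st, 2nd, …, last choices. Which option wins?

B

Borda scores:
  A: 1 + 2 + 2 = 5
  B: 3 + 3 + 1 = 7
  C: 2 + 1 + 0 = 3
  D: 0 + 0 + 3 = 3
B has the highest total.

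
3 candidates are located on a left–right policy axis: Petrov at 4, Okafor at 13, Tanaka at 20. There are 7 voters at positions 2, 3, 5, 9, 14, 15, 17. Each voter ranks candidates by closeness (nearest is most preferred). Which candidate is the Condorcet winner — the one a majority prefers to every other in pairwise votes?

Okafor

With single-peaked preferences on a line, the Condorcet winner is the candidate closest to the median voter.
The median voter (position 9) is closest to Okafor at 13.
Check: Okafor vs Petrov — voters closer to Okafor: 4 of 7.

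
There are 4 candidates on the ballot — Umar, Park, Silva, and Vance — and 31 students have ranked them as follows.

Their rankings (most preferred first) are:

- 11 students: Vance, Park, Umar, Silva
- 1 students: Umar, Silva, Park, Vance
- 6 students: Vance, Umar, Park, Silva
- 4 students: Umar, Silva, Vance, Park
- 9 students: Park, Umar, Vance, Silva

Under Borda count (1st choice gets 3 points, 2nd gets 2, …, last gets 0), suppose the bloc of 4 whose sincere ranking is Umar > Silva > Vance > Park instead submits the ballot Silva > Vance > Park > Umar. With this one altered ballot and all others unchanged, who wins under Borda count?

Borda totals with the altered ballot: Umar 44, Park 60, Silva 14, Vance 68.
The winner is unchanged: still Vance.

Vance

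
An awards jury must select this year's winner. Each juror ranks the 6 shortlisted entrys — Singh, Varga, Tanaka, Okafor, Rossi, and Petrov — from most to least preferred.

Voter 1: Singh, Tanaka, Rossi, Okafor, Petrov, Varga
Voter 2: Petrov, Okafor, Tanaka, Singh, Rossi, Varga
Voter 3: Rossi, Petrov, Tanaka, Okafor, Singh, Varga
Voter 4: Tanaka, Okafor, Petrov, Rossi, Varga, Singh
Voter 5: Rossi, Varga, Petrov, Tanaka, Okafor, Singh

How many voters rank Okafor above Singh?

4

Ballots ranking Okafor above Singh: 4.
Ballots ranking Singh above Okafor: 1.
So 4 of 5 voters prefer Okafor to Singh.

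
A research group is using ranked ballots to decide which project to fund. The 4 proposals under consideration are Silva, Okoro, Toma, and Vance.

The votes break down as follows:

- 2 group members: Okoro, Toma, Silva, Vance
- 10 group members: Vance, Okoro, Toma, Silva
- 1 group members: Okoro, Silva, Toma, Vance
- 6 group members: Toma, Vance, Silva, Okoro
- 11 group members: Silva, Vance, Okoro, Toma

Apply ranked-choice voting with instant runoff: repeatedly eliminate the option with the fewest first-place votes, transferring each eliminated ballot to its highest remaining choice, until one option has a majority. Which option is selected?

Round 1: Silva 11, Vance 10, Toma 6, Okoro 3. Okoro has the fewest and is eliminated.
Round 2: Silva 12, Vance 10, Toma 8. Toma has the fewest and is eliminated.
Round 3: Vance 16, Silva 14. Vance has a majority.

Vance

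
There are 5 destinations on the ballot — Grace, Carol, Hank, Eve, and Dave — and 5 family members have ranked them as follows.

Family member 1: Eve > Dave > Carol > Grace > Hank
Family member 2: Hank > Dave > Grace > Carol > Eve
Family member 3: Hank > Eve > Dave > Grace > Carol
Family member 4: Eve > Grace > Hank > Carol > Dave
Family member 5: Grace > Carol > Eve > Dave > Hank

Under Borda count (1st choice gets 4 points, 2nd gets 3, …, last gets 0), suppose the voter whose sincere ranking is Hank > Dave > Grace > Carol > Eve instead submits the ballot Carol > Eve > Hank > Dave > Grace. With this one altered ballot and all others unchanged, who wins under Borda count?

Eve

Borda totals with the altered ballot: Grace 9, Carol 10, Hank 8, Eve 16, Dave 7.
The winner is unchanged: still Eve.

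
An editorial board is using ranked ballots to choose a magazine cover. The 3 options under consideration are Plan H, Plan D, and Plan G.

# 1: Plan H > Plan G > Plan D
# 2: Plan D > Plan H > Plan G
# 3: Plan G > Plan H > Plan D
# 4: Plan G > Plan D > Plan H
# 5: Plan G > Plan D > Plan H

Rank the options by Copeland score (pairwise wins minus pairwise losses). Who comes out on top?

Pairwise results:
  Plan H vs Plan D: Plan D wins 3–2.
  Plan H vs Plan G: Plan G wins 3–2.
  Plan D vs Plan G: Plan G wins 4–1.
Copeland scores (wins − losses):
  Plan H: 0 − 2 = -2
  Plan D: 1 − 1 = 0
  Plan G: 2 − 0 = 2
Plan G has the best Copeland score.

Plan G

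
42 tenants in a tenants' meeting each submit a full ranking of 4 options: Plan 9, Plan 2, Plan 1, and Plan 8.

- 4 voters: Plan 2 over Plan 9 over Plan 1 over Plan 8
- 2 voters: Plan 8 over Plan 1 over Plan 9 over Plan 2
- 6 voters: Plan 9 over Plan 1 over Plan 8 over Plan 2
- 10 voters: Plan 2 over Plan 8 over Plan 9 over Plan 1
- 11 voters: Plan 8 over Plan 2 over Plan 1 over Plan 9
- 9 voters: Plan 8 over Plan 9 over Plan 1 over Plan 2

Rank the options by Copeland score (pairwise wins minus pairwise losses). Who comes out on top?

Pairwise results:
  Plan 9 vs Plan 2: Plan 2 wins 25–17.
  Plan 9 vs Plan 1: Plan 9 wins 29–13.
  Plan 9 vs Plan 8: Plan 8 wins 32–10.
  Plan 2 vs Plan 1: Plan 2 wins 25–17.
  Plan 2 vs Plan 8: Plan 8 wins 28–14.
  Plan 1 vs Plan 8: Plan 8 wins 32–10.
Copeland scores (wins − losses):
  Plan 9: 1 − 2 = -1
  Plan 2: 2 − 1 = 1
  Plan 1: 0 − 3 = -3
  Plan 8: 3 − 0 = 3
Plan 8 has the best Copeland score.

Plan 8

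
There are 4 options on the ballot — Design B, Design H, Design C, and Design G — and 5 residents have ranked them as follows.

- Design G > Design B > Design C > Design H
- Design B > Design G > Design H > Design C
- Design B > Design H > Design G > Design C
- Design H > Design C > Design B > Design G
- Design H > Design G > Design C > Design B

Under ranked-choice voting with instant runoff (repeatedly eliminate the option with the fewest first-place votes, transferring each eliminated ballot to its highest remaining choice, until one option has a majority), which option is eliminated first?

Round 1: Design B 2, Design H 2, Design G 1, Design C 0. Design C has the fewest and is eliminated.
Round 2: Design B 2, Design H 2, Design G 1. Design G has the fewest and is eliminated.
Round 3: Design B 3, Design H 2. Design B has a majority.

Design C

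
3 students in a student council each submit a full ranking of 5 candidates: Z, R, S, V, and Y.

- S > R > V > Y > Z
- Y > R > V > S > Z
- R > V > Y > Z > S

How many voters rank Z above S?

1

Ballots ranking Z above S: 1.
Ballots ranking S above Z: 2.
So 1 of 3 voters prefer Z to S.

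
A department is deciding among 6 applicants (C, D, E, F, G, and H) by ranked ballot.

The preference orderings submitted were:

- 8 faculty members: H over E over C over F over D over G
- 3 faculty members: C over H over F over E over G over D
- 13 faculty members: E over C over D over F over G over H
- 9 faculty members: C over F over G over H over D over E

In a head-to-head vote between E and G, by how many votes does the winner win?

15

Ballots ranking E above G: 8+3+13 = 24.
Ballots ranking G above E: 9.
E wins 24–9, a margin of 15.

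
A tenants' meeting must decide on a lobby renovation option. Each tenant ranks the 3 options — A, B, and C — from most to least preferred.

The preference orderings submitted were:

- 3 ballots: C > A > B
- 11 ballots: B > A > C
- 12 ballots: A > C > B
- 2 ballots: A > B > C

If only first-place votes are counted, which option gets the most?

A

First-place vote totals:
  A: 14
  B: 11
  C: 3
A has the most first-place votes.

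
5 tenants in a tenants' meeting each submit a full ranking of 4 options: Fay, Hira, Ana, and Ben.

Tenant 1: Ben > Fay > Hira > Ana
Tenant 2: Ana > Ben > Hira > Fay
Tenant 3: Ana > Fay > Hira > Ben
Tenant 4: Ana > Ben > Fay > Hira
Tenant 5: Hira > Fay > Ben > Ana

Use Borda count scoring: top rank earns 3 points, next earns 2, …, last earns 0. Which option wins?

Borda scores:
  Fay: 2 + 0 + 2 + 1 + 2 = 7
  Hira: 1 + 1 + 1 + 0 + 3 = 6
  Ana: 0 + 3 + 3 + 3 + 0 = 9
  Ben: 3 + 2 + 0 + 2 + 1 = 8
Ana has the highest total.

Ana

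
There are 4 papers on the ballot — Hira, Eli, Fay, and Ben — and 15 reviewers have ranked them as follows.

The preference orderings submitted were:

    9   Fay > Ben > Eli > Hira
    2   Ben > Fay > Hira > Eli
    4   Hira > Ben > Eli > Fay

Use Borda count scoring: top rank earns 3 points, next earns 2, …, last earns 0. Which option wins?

Ben

Borda scores:
  Hira: 9·0 + 2·1 + 4·3 = 14
  Eli: 9·1 + 2·0 + 4·1 = 13
  Fay: 9·3 + 2·2 + 4·0 = 31
  Ben: 9·2 + 2·3 + 4·2 = 32
Ben has the highest total.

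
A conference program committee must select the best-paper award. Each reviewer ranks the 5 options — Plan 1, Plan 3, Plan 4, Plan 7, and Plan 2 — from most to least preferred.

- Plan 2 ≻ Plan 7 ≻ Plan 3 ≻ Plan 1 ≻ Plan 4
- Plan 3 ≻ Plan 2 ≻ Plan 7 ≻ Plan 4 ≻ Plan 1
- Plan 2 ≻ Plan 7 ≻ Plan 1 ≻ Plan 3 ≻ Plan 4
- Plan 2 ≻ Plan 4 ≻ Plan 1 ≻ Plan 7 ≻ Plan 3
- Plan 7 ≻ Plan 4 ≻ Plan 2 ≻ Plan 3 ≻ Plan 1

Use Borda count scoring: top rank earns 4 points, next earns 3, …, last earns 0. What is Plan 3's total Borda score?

Borda scores:
  Plan 1: 1 + 0 + 2 + 2 + 0 = 5
  Plan 3: 2 + 4 + 1 + 0 + 1 = 8
  Plan 4: 0 + 1 + 0 + 3 + 3 = 7
  Plan 7: 3 + 2 + 3 + 1 + 4 = 13
  Plan 2: 4 + 3 + 4 + 4 + 2 = 17

8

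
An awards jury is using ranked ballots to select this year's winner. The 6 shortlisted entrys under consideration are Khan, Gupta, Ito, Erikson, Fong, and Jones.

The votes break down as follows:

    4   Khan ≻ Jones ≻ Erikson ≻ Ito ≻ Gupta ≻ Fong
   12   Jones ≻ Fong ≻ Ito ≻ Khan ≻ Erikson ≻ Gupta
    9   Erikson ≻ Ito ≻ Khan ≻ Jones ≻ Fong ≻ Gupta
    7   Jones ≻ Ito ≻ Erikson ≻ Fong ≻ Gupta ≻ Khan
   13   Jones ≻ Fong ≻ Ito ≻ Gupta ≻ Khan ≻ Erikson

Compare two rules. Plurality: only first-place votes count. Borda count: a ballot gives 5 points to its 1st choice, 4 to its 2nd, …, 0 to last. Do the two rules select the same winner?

Yes

Plurality first-place counts: Khan 4, Gupta 0, Ito 0, Erikson 9, Fong 0, Jones 32 → Jones.
Borda totals: Khan 84, Gupta 37, Ito 147, Erikson 90, Fong 123, Jones 194 → Jones.
The two rules agree on Jones.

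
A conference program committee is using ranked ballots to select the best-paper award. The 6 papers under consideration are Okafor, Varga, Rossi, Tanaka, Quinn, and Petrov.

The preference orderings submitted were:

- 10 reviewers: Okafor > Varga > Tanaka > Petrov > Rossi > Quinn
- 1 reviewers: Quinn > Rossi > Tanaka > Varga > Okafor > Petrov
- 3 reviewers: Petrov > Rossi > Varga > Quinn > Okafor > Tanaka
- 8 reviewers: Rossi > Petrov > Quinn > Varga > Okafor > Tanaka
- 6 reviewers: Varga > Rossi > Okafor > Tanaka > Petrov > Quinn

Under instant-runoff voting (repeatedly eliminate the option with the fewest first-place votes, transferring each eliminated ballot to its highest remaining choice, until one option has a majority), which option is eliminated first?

Tanaka

Round 1: Okafor 10, Rossi 8, Varga 6, Petrov 3, Quinn 1, Tanaka 0. Tanaka has the fewest and is eliminated.
Round 2: Okafor 10, Rossi 8, Varga 6, Petrov 3, Quinn 1. Quinn has the fewest and is eliminated.
Round 3: Okafor 10, Rossi 9, Varga 6, Petrov 3. Petrov has the fewest and is eliminated.
Round 4: Rossi 12, Okafor 10, Varga 6. Varga has the fewest and is eliminated.
Round 5: Rossi 18, Okafor 10. Rossi has a majority.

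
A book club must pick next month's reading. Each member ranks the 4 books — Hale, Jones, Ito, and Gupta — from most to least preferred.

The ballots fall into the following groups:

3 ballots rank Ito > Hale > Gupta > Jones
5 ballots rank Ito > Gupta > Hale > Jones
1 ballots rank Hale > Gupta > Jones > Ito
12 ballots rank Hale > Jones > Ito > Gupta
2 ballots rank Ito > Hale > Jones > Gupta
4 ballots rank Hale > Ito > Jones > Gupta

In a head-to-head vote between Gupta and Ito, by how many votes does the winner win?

25

Ballots ranking Gupta above Ito: 1.
Ballots ranking Ito above Gupta: 3+5+12+2+4 = 26.
Ito wins 26–1, a margin of 25.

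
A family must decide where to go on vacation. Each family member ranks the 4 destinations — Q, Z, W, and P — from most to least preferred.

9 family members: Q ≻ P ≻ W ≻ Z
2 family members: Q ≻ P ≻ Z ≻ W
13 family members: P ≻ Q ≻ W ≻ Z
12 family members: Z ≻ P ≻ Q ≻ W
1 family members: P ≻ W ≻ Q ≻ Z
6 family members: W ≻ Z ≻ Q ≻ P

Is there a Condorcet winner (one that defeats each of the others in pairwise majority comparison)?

Yes

Head-to-head results (43 voters total):
Q vs Z: Q wins 25–18.
Q vs W: Q wins 36–7.
Q vs P: P wins 26–17.
Z vs W: W wins 29–14.
Z vs P: P wins 25–18.
W vs P: P wins 37–6.
P beats each rival — Q (26–17), Z (25–18), W (37–6) — so P is the Condorcet winner.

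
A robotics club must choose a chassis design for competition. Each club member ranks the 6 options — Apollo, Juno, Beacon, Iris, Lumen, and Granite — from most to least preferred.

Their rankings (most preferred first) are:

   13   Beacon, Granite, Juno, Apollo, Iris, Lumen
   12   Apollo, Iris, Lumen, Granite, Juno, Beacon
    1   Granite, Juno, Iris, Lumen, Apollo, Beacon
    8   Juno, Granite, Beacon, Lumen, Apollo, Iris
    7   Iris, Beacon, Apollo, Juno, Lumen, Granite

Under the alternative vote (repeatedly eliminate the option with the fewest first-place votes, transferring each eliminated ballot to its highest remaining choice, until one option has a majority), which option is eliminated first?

Round 1: Beacon 13, Apollo 12, Juno 8, Iris 7, Granite 1, Lumen 0. Lumen has the fewest and is eliminated.
Round 2: Beacon 13, Apollo 12, Juno 8, Iris 7, Granite 1. Granite has the fewest and is eliminated.
Round 3: Beacon 13, Apollo 12, Juno 9, Iris 7. Iris has the fewest and is eliminated.
Round 4: Beacon 20, Apollo 12, Juno 9. Juno has the fewest and is eliminated.
Round 5: Beacon 28, Apollo 13. Beacon has a majority.

Lumen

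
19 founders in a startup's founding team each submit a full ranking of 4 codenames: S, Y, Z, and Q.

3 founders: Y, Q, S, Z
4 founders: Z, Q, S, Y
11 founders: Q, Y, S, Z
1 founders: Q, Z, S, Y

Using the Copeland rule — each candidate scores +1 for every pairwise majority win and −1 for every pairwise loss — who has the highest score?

Q

Pairwise results:
  S vs Y: Y wins 14–5.
  S vs Z: S wins 14–5.
  S vs Q: Q wins 19–0.
  Y vs Z: Y wins 14–5.
  Y vs Q: Q wins 16–3.
  Z vs Q: Q wins 15–4.
Copeland scores (wins − losses):
  S: 1 − 2 = -1
  Y: 2 − 1 = 1
  Z: 0 − 3 = -3
  Q: 3 − 0 = 3
Q has the best Copeland score.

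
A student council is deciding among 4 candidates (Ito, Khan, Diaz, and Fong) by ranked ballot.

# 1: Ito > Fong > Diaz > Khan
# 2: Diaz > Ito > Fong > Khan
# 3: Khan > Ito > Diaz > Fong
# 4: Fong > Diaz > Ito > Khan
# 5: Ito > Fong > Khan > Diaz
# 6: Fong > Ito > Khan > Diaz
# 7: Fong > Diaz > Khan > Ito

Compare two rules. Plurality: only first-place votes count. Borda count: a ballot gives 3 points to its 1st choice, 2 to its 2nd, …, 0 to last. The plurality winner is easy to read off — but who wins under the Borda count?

Fong

Plurality first-place counts: Ito 2, Khan 1, Diaz 1, Fong 3 → Fong.
Borda totals: Ito 13, Khan 6, Diaz 9, Fong 14 → Fong.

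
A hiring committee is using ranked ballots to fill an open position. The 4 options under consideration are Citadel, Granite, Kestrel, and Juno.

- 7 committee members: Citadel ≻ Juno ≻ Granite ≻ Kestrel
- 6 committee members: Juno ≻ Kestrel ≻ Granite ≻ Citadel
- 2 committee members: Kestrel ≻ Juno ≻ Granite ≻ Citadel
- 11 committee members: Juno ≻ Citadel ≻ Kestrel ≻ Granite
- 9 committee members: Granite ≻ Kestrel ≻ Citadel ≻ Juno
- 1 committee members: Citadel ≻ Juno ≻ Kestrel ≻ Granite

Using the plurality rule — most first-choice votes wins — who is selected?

First-place vote totals:
  Citadel: 8
  Granite: 9
  Kestrel: 2
  Juno: 17
Juno has the most first-place votes.

Juno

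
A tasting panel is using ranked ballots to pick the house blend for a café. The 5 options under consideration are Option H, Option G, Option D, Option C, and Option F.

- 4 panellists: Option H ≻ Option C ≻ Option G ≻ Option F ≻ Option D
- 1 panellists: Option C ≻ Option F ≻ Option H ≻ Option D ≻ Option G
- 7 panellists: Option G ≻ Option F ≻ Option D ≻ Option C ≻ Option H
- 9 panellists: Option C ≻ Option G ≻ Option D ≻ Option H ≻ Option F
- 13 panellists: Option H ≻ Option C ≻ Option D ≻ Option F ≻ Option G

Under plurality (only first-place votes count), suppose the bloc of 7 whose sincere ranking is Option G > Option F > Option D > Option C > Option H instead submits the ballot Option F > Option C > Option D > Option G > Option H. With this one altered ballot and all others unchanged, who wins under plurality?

First-place totals with the altered ballot: Option H 17, Option G 0, Option D 0, Option C 10, Option F 7.
The winner is unchanged: still Option H.

Option H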